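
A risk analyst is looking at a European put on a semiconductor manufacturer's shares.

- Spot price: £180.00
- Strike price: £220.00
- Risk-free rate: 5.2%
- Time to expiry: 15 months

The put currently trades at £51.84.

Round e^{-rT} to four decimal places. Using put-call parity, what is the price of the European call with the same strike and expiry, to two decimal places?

e^(−rT) = e^(−0.052·1.25) = 0.9371
Put-call parity: C − P = S − K·e^(−rT) = 180 − 220·0.9371 = 180 − 206.1620 = -26.1620
C = P + (C − P) = 51.84 + (-26.1620) = 25.6780

£25.68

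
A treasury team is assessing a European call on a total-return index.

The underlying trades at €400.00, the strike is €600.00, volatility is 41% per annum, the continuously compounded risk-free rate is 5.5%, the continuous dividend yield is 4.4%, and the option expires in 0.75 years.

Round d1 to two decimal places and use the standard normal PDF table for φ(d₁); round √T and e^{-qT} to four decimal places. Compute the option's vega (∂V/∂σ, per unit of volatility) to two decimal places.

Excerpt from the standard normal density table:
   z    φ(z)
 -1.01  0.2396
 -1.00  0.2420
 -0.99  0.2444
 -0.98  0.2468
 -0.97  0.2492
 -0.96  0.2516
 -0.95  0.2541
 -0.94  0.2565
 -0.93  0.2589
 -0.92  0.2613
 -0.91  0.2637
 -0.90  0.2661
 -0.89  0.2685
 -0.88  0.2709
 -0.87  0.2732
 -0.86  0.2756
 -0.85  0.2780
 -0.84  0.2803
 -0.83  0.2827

85.96

T = 0.75;  σ√T = 0.3551
d₁ = [ln(400/600) + (0.055 − 0.044 + 0.41²/2)·0.75] / 0.3551 = [-0.4055 + 0.0713] / 0.3551 = -0.9412 ≈ -0.94
√T = √0.75 = 0.8660
φ(d₁) = φ(-0.94) = 0.2565
exp(−qT) = exp(−0.044·0.75) = 0.9675
vega = S·exp(−qT)·φ(d₁)·√T = 400·0.9675·0.2565·0.8660 = 85.9639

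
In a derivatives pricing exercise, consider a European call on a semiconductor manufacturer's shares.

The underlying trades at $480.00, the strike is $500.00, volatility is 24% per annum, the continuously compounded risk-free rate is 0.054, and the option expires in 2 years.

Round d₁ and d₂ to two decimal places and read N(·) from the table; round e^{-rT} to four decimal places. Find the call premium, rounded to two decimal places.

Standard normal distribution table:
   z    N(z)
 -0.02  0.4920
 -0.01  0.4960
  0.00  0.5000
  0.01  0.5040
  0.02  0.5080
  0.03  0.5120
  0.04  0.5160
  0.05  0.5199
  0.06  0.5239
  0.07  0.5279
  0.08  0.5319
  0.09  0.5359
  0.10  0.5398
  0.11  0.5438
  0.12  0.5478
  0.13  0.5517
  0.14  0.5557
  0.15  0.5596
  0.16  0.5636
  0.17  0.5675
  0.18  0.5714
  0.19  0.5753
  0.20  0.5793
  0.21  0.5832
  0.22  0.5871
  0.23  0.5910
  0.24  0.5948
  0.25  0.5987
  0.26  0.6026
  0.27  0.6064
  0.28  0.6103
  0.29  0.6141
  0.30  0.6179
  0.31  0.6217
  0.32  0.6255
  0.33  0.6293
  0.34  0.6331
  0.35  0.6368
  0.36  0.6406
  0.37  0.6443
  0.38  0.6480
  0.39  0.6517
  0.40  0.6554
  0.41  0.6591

$79.48

σ√T = 0.24 × 1.4142 = 0.3394
d₁ = [ln(480/500) + (0.054 + 0.24²/2)·2] / 0.3394 = [-0.0408 + 0.1656] / 0.3394 = 0.3676 ≈ 0.37
d₂ = d₁ − σ√T = 0.3676 − 0.3394 = 0.0282 ≈ 0.03
e^(−rT) = e^(−0.054·2) = 0.8976
N(d₁) = N(0.37) = 0.6443;  N(d₂) = N(0.03) = 0.5120
C = 480·0.6443 − 500·0.8976·0.5120 = 309.2640 − 229.7856 = 79.4784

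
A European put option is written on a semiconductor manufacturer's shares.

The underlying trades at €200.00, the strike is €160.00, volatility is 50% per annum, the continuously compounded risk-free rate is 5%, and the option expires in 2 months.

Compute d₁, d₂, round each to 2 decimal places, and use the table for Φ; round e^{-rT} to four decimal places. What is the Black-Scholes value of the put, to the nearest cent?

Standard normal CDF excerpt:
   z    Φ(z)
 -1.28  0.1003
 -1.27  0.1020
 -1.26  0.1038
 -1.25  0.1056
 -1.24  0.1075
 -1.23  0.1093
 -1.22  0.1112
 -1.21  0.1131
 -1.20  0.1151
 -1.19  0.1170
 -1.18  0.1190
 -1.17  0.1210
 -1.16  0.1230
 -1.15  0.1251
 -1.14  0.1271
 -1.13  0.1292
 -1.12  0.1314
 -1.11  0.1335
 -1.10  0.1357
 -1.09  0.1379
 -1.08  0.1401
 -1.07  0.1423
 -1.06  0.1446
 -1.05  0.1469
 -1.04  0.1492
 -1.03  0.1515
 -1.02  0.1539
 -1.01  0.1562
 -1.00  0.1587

T = 0.1667;  σ√T = 0.2041
d₁ = [ln(200/160) + (0.05 + 0.5²/2)·0.1667] / 0.2041 = [0.2231 + 0.0292] / 0.2041 = 1.2361 ≈ 1.24
d₂ = d₁ − σ√T = 1.2361 − 0.2041 = 1.0319 ≈ 1.03
exp(−rT) = exp(−0.05·0.1667) = 0.9917
P = 160·0.9917·N(-1.03) − 200·N(-1.24) = 160·0.9917·0.1515 − 200·0.1075 = 24.0388 − 21.5000 = 2.5388

€2.54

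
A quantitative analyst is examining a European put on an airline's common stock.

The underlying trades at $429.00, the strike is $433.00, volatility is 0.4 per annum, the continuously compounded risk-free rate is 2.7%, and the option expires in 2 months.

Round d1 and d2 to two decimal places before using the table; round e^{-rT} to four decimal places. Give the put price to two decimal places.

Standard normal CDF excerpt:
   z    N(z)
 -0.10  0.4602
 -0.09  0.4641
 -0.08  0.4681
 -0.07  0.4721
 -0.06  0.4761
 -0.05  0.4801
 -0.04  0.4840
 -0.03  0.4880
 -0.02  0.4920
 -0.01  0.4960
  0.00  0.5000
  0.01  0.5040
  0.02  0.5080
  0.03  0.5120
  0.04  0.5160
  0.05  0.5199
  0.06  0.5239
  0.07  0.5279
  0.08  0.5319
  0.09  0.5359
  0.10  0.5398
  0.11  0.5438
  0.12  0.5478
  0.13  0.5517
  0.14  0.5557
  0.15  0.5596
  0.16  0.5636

σ√T = 0.4 × 0.4082 = 0.1633
d₁ = [ln(429/433) + (0.027 + 0.4²/2)·0.1667] / 0.1633 = [-0.0093 + 0.0178] / 0.1633 = 0.0524 which rounds to 0.05
d₂ = d₁ − σ√T = 0.0524 − 0.1633 = -0.1109 which rounds to -0.11
exp(−rT) = exp(−0.027·0.1667) = 0.9955
P = 433·0.9955·N(0.11) − 429·N(-0.05) = 433·0.9955·0.5438 − 429·0.4801 = 234.4058 − 205.9629 = 28.4429

$28.44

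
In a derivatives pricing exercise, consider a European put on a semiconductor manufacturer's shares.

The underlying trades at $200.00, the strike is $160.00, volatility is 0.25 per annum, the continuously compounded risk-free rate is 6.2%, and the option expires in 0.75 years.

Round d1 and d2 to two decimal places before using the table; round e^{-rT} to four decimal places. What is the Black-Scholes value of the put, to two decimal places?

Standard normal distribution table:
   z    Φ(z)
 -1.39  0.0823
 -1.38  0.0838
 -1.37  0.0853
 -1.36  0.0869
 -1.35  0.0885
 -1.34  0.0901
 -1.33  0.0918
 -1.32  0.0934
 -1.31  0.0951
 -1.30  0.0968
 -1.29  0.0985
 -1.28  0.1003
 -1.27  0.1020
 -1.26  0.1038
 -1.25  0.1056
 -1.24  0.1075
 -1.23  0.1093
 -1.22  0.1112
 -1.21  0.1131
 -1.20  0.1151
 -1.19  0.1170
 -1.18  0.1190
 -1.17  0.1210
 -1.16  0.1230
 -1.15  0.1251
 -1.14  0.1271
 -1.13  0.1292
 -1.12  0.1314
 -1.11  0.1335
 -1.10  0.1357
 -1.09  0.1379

$1.71

σ√T = 0.25·√0.75 = 0.2165
d₁ = [ln(200/160) + (0.062 + 0.25²/2)·0.75] / 0.2165 = [0.2231 + 0.0699] / 0.2165 = 1.3537 ≈ 1.35
d₂ = d₁ − σ√T = 1.3537 − 0.2165 = 1.1372 ≈ 1.14
exp(−rT) = exp(−0.062·0.75) = 0.9546
N(−d₂) = N(-1.14) = 0.1271;  N(−d₁) = N(-1.35) = 0.0885
P = 160·0.9546·0.1271 − 200·0.0885 = 19.4127 − 17.7000 = 1.7127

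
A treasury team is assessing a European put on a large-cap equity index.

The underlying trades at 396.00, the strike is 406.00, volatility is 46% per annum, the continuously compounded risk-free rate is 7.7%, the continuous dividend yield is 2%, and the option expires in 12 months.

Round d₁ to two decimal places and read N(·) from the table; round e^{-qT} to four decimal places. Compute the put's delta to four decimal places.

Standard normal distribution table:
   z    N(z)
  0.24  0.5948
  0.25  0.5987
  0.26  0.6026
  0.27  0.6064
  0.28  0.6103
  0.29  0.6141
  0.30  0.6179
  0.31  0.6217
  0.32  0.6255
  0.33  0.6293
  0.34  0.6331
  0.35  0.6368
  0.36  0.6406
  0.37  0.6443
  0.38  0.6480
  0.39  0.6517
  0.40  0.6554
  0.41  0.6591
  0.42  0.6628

σ√T = 0.46·√1 = 0.4600
d₁ = [ln(396/406) + (0.077 − 0.02 + 0.46²/2)·1] / 0.4600 = [-0.0249 + 0.1628] / 0.4600 = 0.2997 ⇒ 0.30
N(d₁) = N(0.30) = 0.6179
Δ_put = exp(−qT)·(N(d₁) − 1) = 0.9802·(0.6179 − 1) = -0.3745

-0.3745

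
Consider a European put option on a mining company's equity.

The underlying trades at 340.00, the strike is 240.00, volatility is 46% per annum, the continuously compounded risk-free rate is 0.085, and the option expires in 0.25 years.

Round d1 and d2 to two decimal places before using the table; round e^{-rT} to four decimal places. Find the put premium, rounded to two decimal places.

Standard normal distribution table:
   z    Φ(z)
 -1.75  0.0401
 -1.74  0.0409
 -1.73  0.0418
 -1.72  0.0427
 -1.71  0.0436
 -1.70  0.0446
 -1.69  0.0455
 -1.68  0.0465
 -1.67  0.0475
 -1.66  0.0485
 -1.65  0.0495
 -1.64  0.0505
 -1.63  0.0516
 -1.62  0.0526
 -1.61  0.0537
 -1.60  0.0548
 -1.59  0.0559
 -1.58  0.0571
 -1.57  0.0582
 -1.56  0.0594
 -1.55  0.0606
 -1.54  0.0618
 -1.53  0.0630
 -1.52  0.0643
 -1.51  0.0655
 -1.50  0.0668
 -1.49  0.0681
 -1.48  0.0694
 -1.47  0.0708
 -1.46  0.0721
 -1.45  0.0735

1.48

σ√T = 0.46 × 0.5000 = 0.2300
d₁ = [ln(340/240) + (0.085 + ½·0.46²)·0.25] / (σ√T) = (0.3483 + 0.0477) / 0.2300 = 1.7218 which rounds to 1.72
d₂ = 1.7218 − 0.2300 = 1.4918 which rounds to 1.49
e^(−rT) = e^(−0.085·0.25) = 0.9790
P = 240·0.9790·N(-1.49) − 340·N(-1.72) = 240·0.9790·0.0681 − 340·0.0427 = 16.0008 − 14.5180 = 1.4828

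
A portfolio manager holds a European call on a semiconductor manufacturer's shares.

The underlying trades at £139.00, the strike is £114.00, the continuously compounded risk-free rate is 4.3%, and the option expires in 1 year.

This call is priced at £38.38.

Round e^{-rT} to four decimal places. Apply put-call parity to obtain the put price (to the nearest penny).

£8.58

e^(−rT) = e^(−0.043·1) = 0.9579
Put-call parity: C − P = S − K·e^(−rT) = 139 − 114·0.9579 = 139 − 109.2006 = 29.7994
P = C − (C − P) = 38.38 − (29.7994) = 8.5806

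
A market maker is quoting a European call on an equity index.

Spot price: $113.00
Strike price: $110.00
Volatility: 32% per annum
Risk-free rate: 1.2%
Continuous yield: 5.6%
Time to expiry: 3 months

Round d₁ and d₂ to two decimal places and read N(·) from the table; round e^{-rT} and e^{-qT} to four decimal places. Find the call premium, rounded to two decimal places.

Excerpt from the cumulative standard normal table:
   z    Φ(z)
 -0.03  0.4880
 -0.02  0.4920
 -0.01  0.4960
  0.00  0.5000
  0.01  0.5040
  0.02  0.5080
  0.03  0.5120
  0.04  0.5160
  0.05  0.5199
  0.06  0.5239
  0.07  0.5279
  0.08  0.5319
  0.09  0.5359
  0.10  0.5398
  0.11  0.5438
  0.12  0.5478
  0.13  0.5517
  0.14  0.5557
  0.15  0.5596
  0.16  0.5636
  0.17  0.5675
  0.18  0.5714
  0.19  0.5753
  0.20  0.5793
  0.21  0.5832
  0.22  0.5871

$7.96

T = 0.25;  σ√T = 0.1600
ln(S/K) + (r − q + σ²/2)T = ln(113/110) + (0.012 − 0.056 + 0.32²/2)·0.25 = 0.0269 + 0.0018 = 0.0287
d₁ = 0.0287 / 0.1600 = 0.1794 ≈ 0.18
d₂ = d₁ − σ√T = 0.1794 − 0.1600 = 0.0194 ≈ 0.02
exp(−qT) = exp(−0.056·0.25) = 0.9861;  exp(−rT) = exp(−0.012·0.25) = 0.9970
N(d₁) = N(0.18) = 0.5714;  N(d₂) = N(0.02) = 0.5080
C = 113·0.9861·0.5714 − 110·0.9970·0.5080 = 63.6707 − 55.7124 = 7.9583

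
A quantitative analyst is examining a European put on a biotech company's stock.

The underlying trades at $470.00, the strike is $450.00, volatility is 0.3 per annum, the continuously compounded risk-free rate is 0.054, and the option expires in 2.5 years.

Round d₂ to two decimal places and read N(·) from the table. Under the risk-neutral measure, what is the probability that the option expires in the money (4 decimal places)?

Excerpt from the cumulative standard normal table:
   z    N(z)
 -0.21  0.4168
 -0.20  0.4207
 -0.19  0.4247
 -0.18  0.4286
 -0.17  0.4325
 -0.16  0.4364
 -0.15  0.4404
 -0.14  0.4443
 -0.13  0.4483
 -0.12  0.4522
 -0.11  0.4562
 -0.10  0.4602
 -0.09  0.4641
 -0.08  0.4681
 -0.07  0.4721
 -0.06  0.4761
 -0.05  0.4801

σ√T = 0.3 × 1.5811 = 0.4743
d₁ = [ln(470/450) + (0.054 + 0.3²/2)·2.5] / 0.4743 = [0.0435 + 0.2475] / 0.4743 = 0.6135 which rounds to 0.61
d₂ = d₁ − σ√T = 0.6135 − 0.4743 = 0.1391 which rounds to 0.14
Risk-neutral Pr[S_T < K] = N(−d₂) = N(-0.14) = 0.4443

0.4443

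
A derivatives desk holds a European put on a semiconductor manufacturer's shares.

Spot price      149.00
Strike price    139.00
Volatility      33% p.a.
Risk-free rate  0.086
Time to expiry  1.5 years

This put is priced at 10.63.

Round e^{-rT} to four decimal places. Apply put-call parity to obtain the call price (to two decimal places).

exp(−rT) = exp(−0.086·1.5) = 0.8790
Put-call parity: C − P = S − K·e^(−rT) = 149 − 139·0.8790 = 149 − 122.1810 = 26.8190
C = P + (C − P) = 10.63 + (26.8190) = 37.4490

37.45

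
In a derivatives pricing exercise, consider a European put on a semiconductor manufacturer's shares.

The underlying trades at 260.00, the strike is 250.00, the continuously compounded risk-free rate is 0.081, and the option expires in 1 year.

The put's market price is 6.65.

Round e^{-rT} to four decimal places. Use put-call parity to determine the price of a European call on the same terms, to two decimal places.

36.10

e^(−rT) = e^(−0.081·1) = 0.9222
Put-call parity: C − P = S − K·e^(−rT) = 260 − 250·0.9222 = 260 − 230.5500 = 29.4500
C = P + (C − P) = 6.65 + (29.4500) = 36.1000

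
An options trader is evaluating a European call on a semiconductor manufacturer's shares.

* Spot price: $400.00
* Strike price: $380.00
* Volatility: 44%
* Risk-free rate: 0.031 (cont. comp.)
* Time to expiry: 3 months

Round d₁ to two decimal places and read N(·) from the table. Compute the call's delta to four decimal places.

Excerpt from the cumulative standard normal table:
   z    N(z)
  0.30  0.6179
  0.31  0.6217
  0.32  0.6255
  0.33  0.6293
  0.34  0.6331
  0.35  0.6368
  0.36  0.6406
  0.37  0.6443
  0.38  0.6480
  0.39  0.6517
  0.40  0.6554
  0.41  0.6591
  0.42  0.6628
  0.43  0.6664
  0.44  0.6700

0.6480

T = 0.25;  σ√T = 0.2200
ln(S/K) + (r + σ²/2)T = ln(400/380) + (0.031 + 0.44²/2)·0.25 = 0.0513 + 0.0319 = 0.0832
d₁ = 0.0832 / 0.2200 = 0.3784 ⇒ 0.38
N(d₁) = N(0.38) = 0.6480
Δ_call = N(d₁) = 0.6480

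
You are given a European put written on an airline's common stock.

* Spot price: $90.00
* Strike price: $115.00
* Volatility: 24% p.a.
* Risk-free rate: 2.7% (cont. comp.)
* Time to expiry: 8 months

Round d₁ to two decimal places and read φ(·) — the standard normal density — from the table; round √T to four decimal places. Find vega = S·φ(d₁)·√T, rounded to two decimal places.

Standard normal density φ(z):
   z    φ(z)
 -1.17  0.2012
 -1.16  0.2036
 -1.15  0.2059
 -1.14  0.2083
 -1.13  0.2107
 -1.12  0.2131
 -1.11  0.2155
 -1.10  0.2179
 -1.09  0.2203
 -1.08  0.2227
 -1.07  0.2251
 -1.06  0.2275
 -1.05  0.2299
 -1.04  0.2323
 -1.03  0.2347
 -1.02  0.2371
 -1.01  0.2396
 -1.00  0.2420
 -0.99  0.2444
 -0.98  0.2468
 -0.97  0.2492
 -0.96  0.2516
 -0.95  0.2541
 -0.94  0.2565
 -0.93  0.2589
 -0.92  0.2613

σ√T = 0.24 × 0.8165 = 0.1960
d₁ = [ln(90/115) + (0.027 + 0.24²/2)·0.6667] / 0.1960 = [-0.2451 + 0.0372] / 0.1960 = -1.0610 ≈ -1.06
√T = √0.6667 = 0.8165
φ(d₁) = φ(-1.06) = 0.2275
vega = S·φ(d₁)·√T = 90·0.2275·0.8165 = 16.7178
(Call and put vega coincide under Black-Scholes.)

16.72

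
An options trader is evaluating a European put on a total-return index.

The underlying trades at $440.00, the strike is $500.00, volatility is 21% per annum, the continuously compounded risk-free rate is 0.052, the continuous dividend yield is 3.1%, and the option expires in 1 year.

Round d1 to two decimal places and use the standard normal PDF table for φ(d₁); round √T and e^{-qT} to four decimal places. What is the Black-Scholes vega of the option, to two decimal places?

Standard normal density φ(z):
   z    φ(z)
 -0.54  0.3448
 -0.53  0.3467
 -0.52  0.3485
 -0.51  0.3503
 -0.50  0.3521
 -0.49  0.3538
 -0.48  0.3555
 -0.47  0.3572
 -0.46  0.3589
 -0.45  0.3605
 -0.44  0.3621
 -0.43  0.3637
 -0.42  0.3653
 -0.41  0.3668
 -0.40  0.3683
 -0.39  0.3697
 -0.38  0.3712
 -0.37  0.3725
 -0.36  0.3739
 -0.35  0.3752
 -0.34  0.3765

157.11

σ√T = 0.21 × 1.0000 = 0.2100
d₁ = [ln(440/500) + (0.052 − 0.031 + ½·0.21²)·1] / (σ√T) = (-0.1278 + 0.0430) / 0.2100 = -0.4037 ⇒ -0.40
√T = √1 = 1.0000
φ(d₁) = φ(-0.40) = 0.3683
e^(−qT) = e^(−0.031·1) = 0.9695
vega = S·e^(−qT)·φ(d₁)·√T = 440·0.9695·0.3683·1.0000 = 157.1094
(The call has the same vega.)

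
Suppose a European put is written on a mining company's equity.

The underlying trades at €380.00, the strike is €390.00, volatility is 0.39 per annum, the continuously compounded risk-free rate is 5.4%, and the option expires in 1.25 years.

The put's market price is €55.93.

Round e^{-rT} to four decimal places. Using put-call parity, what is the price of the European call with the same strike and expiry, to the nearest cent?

e^(−rT) = e^(−0.054·1.25) = 0.9347
Put-call parity: C − P = S − K·e^(−rT) = 380 − 390·0.9347 = 380 − 364.5330 = 15.4670
C = P + (C − P) = 55.93 + (15.4670) = 71.3970

€71.40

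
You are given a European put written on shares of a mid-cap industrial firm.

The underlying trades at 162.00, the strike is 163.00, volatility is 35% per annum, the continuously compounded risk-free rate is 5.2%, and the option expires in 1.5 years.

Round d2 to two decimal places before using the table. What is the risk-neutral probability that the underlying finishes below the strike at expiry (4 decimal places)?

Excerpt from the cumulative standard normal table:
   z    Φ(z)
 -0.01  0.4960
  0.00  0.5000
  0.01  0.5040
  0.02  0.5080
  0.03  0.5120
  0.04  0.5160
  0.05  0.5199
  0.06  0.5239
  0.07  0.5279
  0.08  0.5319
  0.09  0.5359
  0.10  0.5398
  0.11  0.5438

0.5199

σ√T = 0.35 × 1.2247 = 0.4287
d₁ = [ln(162/163) + (0.052 + 0.35²/2)·1.5] / 0.4287 = [-0.0062 + 0.1699] / 0.4287 = 0.3819 ⇒ 0.38
d₂ = d₁ − σ√T = 0.3819 − 0.4287 = -0.0467 ⇒ -0.05
Risk-neutral Pr[S_T < K] = N(−d₂) = N(0.05) = 0.5199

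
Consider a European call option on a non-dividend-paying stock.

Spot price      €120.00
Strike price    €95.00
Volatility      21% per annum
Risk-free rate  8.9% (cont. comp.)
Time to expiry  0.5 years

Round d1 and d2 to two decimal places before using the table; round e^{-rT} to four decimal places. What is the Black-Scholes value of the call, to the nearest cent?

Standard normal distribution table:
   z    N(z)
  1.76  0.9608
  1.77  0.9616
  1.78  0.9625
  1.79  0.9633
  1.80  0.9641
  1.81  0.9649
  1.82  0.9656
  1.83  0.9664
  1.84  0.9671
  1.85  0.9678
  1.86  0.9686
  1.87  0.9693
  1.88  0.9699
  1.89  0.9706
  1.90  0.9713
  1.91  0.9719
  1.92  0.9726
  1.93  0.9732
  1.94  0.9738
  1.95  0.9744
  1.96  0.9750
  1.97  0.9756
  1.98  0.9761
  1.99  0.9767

σ√T = 0.21·√0.5 = 0.1485
d₁ = [ln(120/95) + (0.089 + 0.21²/2)·0.5] / 0.1485 = [0.2336 + 0.0555] / 0.1485 = 1.9472 ⇒ 1.95
d₂ = d₁ − σ√T = 1.9472 − 0.1485 = 1.7987 ⇒ 1.80
e^(−rT) = e^(−0.089·0.5) = 0.9565
N(d₁) = N(1.95) = 0.9744;  N(d₂) = N(1.80) = 0.9641
C = 120·0.9744 − 95·0.9565·0.9641 = 116.9280 − 87.6054 = 29.3226

€29.32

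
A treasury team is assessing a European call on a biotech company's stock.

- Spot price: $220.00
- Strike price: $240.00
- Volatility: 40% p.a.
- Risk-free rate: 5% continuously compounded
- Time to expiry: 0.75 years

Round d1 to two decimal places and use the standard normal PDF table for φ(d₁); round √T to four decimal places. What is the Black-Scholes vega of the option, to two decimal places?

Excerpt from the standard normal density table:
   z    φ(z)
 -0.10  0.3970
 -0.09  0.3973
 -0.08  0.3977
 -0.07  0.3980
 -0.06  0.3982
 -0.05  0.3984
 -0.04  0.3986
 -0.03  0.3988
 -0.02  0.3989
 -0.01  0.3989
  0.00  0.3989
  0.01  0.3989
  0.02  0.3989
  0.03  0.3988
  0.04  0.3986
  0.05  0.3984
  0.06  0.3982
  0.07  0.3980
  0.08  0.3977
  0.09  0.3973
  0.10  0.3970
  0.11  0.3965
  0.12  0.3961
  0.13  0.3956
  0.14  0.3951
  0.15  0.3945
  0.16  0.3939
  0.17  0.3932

σ√T = 0.4·√0.75 = 0.3464
d₁ = [ln(220/240) + (0.05 + 0.4²/2)·0.75] / 0.3464 = [-0.0870 + 0.0975] / 0.3464 = 0.0303 ≈ 0.03
√T = √0.75 = 0.8660
φ(d₁) = φ(0.03) = 0.3988
vega = S·φ(d₁)·√T = 220·0.3988·0.8660 = 75.9794

75.98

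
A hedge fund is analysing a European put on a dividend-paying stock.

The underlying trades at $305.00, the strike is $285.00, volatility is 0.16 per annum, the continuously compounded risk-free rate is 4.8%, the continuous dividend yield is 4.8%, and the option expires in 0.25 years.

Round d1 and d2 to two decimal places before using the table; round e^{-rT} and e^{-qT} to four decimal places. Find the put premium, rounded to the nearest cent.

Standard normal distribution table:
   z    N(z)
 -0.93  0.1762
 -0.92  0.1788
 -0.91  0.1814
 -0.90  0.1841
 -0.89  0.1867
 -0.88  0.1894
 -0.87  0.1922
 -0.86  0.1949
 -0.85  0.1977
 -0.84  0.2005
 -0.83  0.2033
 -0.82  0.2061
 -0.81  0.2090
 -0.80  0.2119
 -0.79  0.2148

σ√T = 0.16 × 0.5000 = 0.0800
d₁ = [ln(305/285) + (0.048 − 0.048 + 0.16²/2)·0.25] / 0.0800 = [0.0678 + 0.0032] / 0.0800 = 0.8878 which rounds to 0.89
d₂ = d₁ − σ√T = 0.8878 − 0.0800 = 0.8078 which rounds to 0.81
exp(−qT) = exp(−0.048·0.25) = 0.9881;  exp(−rT) = exp(−0.048·0.25) = 0.9881
N(−d₂) = N(-0.81) = 0.2090;  N(−d₁) = N(-0.89) = 0.1867
P = 285·0.9881·0.2090 − 305·0.9881·0.1867 = 58.8562 − 56.2659 = 2.5903

$2.59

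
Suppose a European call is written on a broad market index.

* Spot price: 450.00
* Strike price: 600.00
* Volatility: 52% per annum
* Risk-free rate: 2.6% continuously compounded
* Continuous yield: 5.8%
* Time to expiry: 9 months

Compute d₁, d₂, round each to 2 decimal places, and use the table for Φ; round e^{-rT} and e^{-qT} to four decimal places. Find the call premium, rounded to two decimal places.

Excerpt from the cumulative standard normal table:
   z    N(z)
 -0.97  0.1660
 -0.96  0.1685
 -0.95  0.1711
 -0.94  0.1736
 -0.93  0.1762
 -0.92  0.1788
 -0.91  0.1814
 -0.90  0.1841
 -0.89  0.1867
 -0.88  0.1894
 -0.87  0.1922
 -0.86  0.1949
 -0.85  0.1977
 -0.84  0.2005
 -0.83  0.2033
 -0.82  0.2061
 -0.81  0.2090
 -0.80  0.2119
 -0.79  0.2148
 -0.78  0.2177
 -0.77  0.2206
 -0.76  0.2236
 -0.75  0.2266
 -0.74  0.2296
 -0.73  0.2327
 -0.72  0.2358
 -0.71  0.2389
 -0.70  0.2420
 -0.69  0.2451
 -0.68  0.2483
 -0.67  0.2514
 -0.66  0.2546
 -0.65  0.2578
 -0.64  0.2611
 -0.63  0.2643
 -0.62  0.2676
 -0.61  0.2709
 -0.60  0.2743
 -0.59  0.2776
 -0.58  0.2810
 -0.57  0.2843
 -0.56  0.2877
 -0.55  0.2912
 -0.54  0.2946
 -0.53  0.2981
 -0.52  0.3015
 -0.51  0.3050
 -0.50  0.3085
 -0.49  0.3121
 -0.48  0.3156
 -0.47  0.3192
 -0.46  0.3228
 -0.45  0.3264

σ√T = 0.52 × 0.8660 = 0.4503
d₁ = [ln(450/600) + (0.026 − 0.058 + 0.52²/2)·0.75] / 0.4503 = [-0.2877 + 0.0774] / 0.4503 = -0.4669 ≈ -0.47
d₂ = d₁ − σ√T = -0.4669 − 0.4503 = -0.9173 ≈ -0.92
exp(−qT) = exp(−0.058·0.75) = 0.9574;  exp(−rT) = exp(−0.026·0.75) = 0.9807
N(d₁) = N(-0.47) = 0.3192;  N(d₂) = N(-0.92) = 0.1788
C = 450·0.9574·0.3192 − 600·0.9807·0.1788 = 137.5209 − 105.2095 = 32.3114

32.31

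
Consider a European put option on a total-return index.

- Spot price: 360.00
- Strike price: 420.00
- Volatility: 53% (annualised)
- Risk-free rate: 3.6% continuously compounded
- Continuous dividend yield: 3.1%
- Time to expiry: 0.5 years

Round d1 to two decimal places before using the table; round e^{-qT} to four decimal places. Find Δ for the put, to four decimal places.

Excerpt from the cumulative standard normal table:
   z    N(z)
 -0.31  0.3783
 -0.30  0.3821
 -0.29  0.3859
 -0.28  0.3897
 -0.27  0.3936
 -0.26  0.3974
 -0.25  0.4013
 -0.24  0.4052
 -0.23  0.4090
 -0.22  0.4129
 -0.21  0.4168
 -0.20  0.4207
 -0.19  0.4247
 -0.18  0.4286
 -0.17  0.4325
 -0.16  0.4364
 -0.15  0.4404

σ√T = 0.53·√0.5 = 0.3748
d₁ = [ln(360/420) + (0.036 − 0.031 + 0.53²/2)·0.5] / 0.3748 = [-0.1542 + 0.0727] / 0.3748 = -0.2173 ≈ -0.22
N(d₁) = N(-0.22) = 0.4129
Δ_put = exp(−qT)·(N(d₁) − 1) = 0.9846·(0.4129 − 1) = -0.5781

-0.5781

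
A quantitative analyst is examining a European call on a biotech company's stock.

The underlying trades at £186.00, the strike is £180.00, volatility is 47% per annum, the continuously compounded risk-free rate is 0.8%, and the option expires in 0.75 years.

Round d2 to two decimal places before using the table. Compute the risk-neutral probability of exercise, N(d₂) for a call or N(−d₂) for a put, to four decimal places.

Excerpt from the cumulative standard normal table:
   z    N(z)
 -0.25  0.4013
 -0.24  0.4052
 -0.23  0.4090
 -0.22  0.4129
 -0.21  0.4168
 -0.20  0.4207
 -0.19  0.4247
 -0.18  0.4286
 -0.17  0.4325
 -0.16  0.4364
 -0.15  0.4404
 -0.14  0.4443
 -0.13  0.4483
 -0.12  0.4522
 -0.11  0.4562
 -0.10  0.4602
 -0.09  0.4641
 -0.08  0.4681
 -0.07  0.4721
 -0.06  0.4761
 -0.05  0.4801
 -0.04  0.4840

T = 0.75;  σ√T = 0.4070
d₁ = [ln(186/180) + (0.008 + 0.47²/2)·0.75] / 0.4070 = [0.0328 + 0.0888] / 0.4070 = 0.2988 ≈ 0.30
d₂ = d₁ − σ√T = 0.2988 − 0.4070 = -0.1082 ≈ -0.11
Risk-neutral Pr[S_T > K] = N(d₂) = N(-0.11) = 0.4562

0.4562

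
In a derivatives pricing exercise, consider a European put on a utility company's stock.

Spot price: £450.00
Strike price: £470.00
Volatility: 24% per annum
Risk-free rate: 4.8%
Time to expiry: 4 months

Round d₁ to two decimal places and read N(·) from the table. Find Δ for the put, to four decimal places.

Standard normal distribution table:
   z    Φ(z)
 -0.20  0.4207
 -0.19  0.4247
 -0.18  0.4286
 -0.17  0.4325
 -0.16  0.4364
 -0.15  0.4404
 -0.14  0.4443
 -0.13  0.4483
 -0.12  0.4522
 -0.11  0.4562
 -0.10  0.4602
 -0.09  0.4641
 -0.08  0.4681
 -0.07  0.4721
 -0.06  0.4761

-0.5517

σ√T = 0.24·√0.3333 = 0.1386
d₁ = [ln(450/470) + (0.048 + ½·0.24²)·0.3333] / (σ√T) = (-0.0435 + 0.0256) / 0.1386 = -0.1291 which rounds to -0.13
N(d₁) = N(-0.13) = 0.4483
Δ_put = N(d₁) − 1 = 0.4483 − 1 = -0.5517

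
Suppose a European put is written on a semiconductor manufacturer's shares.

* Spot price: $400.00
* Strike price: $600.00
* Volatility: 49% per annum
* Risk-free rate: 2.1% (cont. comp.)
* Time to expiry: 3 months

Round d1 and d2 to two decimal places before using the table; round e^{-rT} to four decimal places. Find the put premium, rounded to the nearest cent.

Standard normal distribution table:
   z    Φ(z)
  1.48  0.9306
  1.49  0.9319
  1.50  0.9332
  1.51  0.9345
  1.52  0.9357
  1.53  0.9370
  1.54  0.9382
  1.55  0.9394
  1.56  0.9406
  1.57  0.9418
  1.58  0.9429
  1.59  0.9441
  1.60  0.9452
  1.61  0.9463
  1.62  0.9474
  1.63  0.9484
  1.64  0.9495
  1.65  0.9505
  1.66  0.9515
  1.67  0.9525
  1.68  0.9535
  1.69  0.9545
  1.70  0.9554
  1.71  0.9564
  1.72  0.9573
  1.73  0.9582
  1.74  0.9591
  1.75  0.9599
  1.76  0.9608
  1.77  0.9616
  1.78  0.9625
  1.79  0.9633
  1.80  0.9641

σ√T = 0.49·√0.25 = 0.2450
d₁ = [ln(400/600) + (0.021 + 0.49²/2)·0.25] / 0.2450 = [-0.4055 + 0.0353] / 0.2450 = -1.5110 ⇒ -1.51
d₂ = d₁ − σ√T = -1.5110 − 0.2450 = -1.7560 ⇒ -1.76
exp(−rT) = exp(−0.021·0.25) = 0.9948
N(−d₂) = N(1.76) = 0.9608;  N(−d₁) = N(1.51) = 0.9345
P = 600·0.9948·0.9608 − 400·0.9345 = 573.4823 − 373.8000 = 199.6823

$199.68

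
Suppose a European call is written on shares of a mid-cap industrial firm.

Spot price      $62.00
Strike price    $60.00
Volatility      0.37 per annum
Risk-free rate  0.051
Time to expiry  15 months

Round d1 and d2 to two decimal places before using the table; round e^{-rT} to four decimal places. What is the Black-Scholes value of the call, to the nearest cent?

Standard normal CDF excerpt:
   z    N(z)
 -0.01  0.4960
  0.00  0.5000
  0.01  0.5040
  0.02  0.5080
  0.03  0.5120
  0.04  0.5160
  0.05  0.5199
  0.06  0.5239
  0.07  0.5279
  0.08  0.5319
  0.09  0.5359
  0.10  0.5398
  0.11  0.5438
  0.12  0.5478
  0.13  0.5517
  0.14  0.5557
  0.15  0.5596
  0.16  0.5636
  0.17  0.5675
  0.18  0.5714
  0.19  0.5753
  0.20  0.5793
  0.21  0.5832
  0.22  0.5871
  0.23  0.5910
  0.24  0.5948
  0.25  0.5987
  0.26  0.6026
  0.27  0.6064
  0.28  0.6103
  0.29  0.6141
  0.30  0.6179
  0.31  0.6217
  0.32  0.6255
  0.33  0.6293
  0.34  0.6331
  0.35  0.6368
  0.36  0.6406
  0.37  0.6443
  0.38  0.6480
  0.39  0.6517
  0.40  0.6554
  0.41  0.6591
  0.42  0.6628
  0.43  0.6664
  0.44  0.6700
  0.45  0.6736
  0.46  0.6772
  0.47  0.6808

σ√T = 0.37·√1.25 = 0.4137
d₁ = [ln(62/60) + (0.051 + 0.37²/2)·1.25] / 0.4137 = [0.0328 + 0.1493] / 0.4137 = 0.4402 → 0.44
d₂ = d₁ − σ√T = 0.4402 − 0.4137 = 0.0265 → 0.03
e^(−rT) = e^(−0.051·1.25) = 0.9382
C = 62·N(0.44) − 60·0.9382·N(0.03) = 62·0.6700 − 60·0.9382·0.5120 = 41.5400 − 28.8215 = 12.7185

$12.72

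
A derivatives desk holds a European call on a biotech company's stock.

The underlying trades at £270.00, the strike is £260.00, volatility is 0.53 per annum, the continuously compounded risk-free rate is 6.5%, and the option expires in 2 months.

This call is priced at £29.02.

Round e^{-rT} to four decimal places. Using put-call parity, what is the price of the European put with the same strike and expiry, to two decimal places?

£16.21

e^(−rT) = e^(−0.065·0.1667) = 0.9892
Put-call parity: C − P = S − K·e^(−rT) = 270 − 260·0.9892 = 270 − 257.1920 = 12.8080
P = C − (C − P) = 29.02 − (12.8080) = 16.2120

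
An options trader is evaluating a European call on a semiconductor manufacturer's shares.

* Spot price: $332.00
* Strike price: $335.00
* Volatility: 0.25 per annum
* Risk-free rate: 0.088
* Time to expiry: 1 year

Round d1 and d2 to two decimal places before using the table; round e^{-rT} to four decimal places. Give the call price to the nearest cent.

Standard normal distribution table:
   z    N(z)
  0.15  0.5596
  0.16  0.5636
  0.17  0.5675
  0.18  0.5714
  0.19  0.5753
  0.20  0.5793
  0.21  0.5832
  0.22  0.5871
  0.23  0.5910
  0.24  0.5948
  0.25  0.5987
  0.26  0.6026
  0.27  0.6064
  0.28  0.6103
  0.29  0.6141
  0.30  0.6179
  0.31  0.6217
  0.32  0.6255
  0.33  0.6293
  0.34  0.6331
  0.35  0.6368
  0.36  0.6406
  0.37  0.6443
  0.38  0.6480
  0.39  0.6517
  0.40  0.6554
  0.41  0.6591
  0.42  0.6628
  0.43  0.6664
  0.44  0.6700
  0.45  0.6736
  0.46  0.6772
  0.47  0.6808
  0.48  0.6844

$45.94

σ√T = 0.25 × 1.0000 = 0.2500
d₁ = [ln(332/335) + (0.088 + 0.25²/2)·1] / 0.2500 = [-0.0090 + 0.1192] / 0.2500 = 0.4410 which rounds to 0.44
d₂ = d₁ − σ√T = 0.4410 − 0.2500 = 0.1910 which rounds to 0.19
exp(−rT) = exp(−0.088·1) = 0.9158
C = 332·N(0.44) − 335·0.9158·N(0.19) = 332·0.6700 − 335·0.9158·0.5753 = 222.4400 − 176.4980 = 45.9420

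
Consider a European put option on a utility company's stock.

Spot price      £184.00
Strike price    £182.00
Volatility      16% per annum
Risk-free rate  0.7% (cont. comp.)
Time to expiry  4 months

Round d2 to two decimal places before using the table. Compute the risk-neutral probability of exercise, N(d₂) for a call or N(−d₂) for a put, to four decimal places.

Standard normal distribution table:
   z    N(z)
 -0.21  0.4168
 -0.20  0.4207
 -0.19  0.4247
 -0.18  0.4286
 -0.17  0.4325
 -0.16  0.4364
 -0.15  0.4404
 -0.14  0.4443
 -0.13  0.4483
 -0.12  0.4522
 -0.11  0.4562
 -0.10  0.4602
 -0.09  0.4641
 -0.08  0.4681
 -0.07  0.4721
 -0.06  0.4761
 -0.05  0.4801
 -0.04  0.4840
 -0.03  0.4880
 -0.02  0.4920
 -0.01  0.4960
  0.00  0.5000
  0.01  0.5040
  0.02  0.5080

T = 0.3333;  σ√T = 0.0924
d₁ = [ln(184/182) + (0.007 + 0.16²/2)·0.3333] / 0.0924 = [0.0109 + 0.0066] / 0.0924 = 0.1898 which rounds to 0.19
d₂ = d₁ − σ√T = 0.1898 − 0.0924 = 0.0974 which rounds to 0.10
Pr(exercise) under Q = N(−d₂) = N(-0.10) = 0.4602

0.4602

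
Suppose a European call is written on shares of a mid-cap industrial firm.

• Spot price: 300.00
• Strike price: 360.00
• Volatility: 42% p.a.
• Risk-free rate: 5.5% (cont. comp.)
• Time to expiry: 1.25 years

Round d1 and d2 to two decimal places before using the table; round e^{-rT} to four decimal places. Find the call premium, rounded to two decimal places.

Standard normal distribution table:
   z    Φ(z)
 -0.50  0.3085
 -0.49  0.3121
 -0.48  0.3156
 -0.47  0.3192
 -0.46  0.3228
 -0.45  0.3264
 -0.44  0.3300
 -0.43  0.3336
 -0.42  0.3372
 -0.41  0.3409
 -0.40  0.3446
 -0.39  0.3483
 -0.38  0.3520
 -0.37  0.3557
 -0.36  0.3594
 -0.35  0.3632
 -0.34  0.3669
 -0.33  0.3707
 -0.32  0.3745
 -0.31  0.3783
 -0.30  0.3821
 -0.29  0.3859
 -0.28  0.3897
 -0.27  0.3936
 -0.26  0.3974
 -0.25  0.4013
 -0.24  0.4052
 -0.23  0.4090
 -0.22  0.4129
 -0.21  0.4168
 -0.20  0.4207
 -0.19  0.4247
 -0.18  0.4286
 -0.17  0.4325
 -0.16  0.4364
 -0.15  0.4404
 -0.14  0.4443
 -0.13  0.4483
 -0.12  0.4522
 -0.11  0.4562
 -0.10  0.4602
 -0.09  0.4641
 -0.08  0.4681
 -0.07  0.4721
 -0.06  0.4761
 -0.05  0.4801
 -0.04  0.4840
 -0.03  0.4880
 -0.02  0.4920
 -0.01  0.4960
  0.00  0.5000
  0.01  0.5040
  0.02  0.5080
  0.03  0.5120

σ√T = 0.42 × 1.1180 = 0.4696
d₁ = [ln(300/360) + (0.055 + 0.42²/2)·1.25] / 0.4696 = [-0.1823 + 0.1790] / 0.4696 = -0.0071 → -0.01
d₂ = d₁ − σ√T = -0.0071 − 0.4696 = -0.4766 → -0.48
exp(−rT) = exp(−0.055·1.25) = 0.9336
C = 300·N(-0.01) − 360·0.9336·N(-0.48) = 300·0.4960 − 360·0.9336·0.3156 = 148.8000 − 106.0719 = 42.7281

42.73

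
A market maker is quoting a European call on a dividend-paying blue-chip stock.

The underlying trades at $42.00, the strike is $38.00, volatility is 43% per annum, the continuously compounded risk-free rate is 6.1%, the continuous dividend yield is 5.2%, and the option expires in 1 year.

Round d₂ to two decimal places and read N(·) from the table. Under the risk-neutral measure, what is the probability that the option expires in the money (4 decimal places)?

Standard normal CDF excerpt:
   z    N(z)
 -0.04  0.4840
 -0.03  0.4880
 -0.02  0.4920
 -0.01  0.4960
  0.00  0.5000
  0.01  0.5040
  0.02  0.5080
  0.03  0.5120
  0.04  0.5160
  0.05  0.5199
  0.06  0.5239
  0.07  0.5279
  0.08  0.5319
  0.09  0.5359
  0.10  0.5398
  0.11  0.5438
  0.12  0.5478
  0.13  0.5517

σ√T = 0.43 × 1.0000 = 0.4300
d₁ = [ln(42/38) + (0.061 − 0.052 + 0.43²/2)·1] / 0.4300 = [0.1001 + 0.1014] / 0.4300 = 0.4687 ⇒ 0.47
d₂ = d₁ − σ√T = 0.4687 − 0.4300 = 0.0387 ⇒ 0.04
Pr(exercise) under Q = N(d₂) = 0.5160

0.5160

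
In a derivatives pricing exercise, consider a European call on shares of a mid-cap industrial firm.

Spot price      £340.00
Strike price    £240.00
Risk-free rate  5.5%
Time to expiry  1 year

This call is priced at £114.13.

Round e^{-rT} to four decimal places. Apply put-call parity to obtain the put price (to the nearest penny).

£1.29

e^(−rT) = e^(−0.055·1) = 0.9465
Put-call parity: C − P = S − K·e^(−rT) = 340 − 240·0.9465 = 340 − 227.1600 = 112.8400
P = C − (C − P) = 114.13 − (112.8400) = 1.2900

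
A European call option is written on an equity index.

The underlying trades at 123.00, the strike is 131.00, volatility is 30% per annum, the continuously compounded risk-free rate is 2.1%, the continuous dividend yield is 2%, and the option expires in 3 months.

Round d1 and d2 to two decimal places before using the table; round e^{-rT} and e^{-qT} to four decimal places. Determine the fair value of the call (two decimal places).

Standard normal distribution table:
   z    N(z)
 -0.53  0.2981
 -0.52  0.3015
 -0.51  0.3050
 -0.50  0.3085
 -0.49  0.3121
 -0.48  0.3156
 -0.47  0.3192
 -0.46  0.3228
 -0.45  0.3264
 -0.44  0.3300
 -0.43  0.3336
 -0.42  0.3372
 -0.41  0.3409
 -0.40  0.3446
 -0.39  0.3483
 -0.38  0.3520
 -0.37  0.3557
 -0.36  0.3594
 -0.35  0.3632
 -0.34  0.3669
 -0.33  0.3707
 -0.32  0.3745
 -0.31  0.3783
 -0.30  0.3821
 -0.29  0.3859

4.23

T = 0.25;  σ√T = 0.1500
ln(S/K) + (r − q + σ²/2)T = ln(123/131) + (0.021 − 0.02 + 0.3²/2)·0.25 = -0.0630 + 0.0115 = -0.0515
d₁ = -0.0515 / 0.1500 = -0.3434 ≈ -0.34
d₂ = d₁ − σ√T = -0.3434 − 0.1500 = -0.4934 ≈ -0.49
exp(−qT) = exp(−0.02·0.25) = 0.9950;  exp(−rT) = exp(−0.021·0.25) = 0.9948
N(d₁) = N(-0.34) = 0.3669;  N(d₂) = N(-0.49) = 0.3121
C = 123·0.9950·0.3669 − 131·0.9948·0.3121 = 44.9031 − 40.6725 = 4.2306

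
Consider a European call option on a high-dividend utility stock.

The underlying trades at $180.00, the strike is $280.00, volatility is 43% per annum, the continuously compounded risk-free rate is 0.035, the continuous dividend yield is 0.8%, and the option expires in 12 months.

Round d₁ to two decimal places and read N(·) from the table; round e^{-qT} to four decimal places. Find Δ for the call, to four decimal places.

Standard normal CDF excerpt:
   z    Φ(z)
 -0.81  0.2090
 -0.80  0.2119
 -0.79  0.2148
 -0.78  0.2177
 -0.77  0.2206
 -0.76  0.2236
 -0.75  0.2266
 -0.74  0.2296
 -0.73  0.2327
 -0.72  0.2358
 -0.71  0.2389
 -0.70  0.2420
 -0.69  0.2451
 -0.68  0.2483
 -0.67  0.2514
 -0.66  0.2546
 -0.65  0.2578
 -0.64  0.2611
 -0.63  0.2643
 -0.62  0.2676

0.2248

σ√T = 0.43 × 1.0000 = 0.4300
d₁ = [ln(180/280) + (0.035 − 0.008 + ½·0.43²)·1] / (σ√T) = (-0.4418 + 0.1195) / 0.4300 = -0.7497 → -0.75
N(d₁) = N(-0.75) = 0.2266
Δ_call = e^(−qT)·N(d₁) = 0.9920·0.2266 = 0.2248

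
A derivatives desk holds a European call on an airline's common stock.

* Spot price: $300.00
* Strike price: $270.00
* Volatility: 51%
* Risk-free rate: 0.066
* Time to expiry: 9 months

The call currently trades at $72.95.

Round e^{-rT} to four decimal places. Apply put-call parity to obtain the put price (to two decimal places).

exp(−rT) = exp(−0.066·0.75) = 0.9517
Put-call parity: C − P = S − K·e^(−rT) = 300 − 270·0.9517 = 300 − 256.9590 = 43.0410
P = C − (C − P) = 72.95 − (43.0410) = 29.9090

$29.91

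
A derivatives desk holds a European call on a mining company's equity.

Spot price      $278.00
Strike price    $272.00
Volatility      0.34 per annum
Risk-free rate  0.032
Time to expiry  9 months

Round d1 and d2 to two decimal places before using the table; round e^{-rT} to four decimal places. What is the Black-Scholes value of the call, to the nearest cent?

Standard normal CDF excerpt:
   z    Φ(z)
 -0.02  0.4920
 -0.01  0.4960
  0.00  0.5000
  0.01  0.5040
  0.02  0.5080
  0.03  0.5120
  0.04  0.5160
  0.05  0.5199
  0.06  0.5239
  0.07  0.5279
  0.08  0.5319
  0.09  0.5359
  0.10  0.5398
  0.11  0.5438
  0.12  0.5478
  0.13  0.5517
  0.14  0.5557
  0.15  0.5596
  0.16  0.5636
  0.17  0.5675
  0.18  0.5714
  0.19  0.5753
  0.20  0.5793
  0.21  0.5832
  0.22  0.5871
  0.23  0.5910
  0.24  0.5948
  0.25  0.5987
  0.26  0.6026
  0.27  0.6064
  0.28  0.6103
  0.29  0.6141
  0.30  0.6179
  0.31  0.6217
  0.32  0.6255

$37.94

σ√T = 0.34·√0.75 = 0.2944
ln(S/K) + (r + σ²/2)T = ln(278/272) + (0.032 + 0.34²/2)·0.75 = 0.0218 + 0.0674 = 0.0892
d₁ = 0.0892 / 0.2944 = 0.3028 which rounds to 0.30
d₂ = d₁ − σ√T = 0.3028 − 0.2944 = 0.0084 which rounds to 0.01
e^(−rT) = e^(−0.032·0.75) = 0.9763
C = 278·N(0.30) − 272·0.9763·N(0.01) = 278·0.6179 − 272·0.9763·0.5040 = 171.7762 − 133.8390 = 37.9372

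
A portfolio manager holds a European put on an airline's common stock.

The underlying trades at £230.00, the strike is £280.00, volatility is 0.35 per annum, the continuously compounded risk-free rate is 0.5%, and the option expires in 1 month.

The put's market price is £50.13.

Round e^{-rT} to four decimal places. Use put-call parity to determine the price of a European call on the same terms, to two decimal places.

£0.24

e^(−rT) = e^(−0.005·0.08333) = 0.9996
Put-call parity: C − P = S − K·e^(−rT) = 230 − 280·0.9996 = 230 − 279.8880 = -49.8880
C = P + (C − P) = 50.13 + (-49.8880) = 0.2420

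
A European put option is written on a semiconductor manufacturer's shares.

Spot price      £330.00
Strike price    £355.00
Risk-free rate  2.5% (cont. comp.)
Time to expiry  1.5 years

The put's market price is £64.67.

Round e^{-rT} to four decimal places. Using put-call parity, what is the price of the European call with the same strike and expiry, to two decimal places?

£52.73

e^(−rT) = e^(−0.025·1.5) = 0.9632
Put-call parity: C − P = S − K·e^(−rT) = 330 − 355·0.9632 = 330 − 341.9360 = -11.9360
C = P + (C − P) = 64.67 + (-11.9360) = 52.7340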